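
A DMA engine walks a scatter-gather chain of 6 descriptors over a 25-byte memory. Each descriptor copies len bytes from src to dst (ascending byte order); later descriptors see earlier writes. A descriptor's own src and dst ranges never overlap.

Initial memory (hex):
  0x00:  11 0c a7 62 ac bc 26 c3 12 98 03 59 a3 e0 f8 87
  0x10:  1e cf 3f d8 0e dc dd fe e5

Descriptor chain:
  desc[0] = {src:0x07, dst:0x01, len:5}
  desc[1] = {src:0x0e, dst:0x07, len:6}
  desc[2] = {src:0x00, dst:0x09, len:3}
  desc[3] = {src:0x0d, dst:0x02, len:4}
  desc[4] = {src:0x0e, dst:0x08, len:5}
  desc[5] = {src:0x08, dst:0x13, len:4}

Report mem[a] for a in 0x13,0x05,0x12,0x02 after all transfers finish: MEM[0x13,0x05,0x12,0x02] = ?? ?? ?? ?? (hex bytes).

MEM[0x13,0x05,0x12,0x02] = f8 1e 3f e0

D0: mem[0x01..0x05] <- [c3 12 98 03 59]
D1: mem[0x07..0x0c] <- [f8 87 1e cf 3f d8]
D2: mem[0x09..0x0b] <- [11 c3 12]
D3: mem[0x02..0x05] <- [e0 f8 87 1e]
D4: mem[0x08..0x0c] <- [f8 87 1e cf 3f]
D5: mem[0x13..0x16] <- [f8 87 1e cf]
query mem[0x13]=0xf8, mem[0x05]=0x1e, mem[0x12]=0x3f, mem[0x02]=0xe0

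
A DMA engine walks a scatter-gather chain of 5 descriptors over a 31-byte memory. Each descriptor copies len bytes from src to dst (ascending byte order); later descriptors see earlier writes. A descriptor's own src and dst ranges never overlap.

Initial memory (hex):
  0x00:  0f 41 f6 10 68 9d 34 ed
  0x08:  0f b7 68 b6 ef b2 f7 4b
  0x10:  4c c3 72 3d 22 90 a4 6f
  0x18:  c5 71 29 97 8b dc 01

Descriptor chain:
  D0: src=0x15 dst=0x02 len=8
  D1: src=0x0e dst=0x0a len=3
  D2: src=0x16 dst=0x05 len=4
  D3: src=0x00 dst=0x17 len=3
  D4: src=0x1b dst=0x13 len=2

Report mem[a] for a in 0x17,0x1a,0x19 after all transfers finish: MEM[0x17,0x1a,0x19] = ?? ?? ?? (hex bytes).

D0: mem[0x02..0x09] <- [90 a4 6f c5 71 29 97 8b]
D1: mem[0x0a..0x0c] <- [f7 4b 4c]
D2: mem[0x05..0x08] <- [a4 6f c5 71]
D3: mem[0x17..0x19] <- [0f 41 90]
D4: mem[0x13..0x14] <- [97 8b]
query mem[0x17]=0x0f, mem[0x1a]=0x29, mem[0x19]=0x90

MEM[0x17,0x1a,0x19] = 0f 29 90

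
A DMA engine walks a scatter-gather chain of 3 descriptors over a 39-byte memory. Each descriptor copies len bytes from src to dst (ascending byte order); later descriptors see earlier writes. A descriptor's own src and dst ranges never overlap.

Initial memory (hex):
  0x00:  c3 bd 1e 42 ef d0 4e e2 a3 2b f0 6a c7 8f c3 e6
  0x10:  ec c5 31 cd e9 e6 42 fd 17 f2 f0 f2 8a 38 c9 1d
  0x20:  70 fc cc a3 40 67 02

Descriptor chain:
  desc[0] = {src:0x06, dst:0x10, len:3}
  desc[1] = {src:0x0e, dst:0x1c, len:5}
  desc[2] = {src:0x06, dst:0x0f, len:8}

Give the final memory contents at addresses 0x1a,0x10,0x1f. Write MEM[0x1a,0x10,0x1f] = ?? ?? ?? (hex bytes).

[0] 0x06->0x10 len=3 : 4e e2 a3
[1] 0x0e->0x1c len=5 : c3 e6 4e e2 a3
[2] 0x06->0x0f len=8 : 4e e2 a3 2b f0 6a c7 8f
query mem[0x1a]=0xf0, mem[0x10]=0xe2, mem[0x1f]=0xe2

MEM[0x1a,0x10,0x1f] = f0 e2 e2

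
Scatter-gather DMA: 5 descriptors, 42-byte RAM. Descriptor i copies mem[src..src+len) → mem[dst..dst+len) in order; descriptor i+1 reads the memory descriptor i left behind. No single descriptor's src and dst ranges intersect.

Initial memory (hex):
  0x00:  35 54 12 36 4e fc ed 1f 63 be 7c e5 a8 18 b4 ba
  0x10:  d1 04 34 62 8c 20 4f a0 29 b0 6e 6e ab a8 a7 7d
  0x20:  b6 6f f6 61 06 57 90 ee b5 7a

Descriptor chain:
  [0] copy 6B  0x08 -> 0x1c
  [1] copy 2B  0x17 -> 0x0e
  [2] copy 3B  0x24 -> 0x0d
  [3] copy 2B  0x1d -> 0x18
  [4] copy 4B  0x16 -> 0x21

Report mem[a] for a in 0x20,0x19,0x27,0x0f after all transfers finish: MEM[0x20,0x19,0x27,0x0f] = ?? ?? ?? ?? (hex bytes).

  after D0: wrote 6B at 0x1c = 63be7ce5a818
  after D1: wrote 2B at 0x0e = a029
  after D2: wrote 3B at 0x0d = 065790
  after D3: wrote 2B at 0x18 = be7c
  after D4: wrote 4B at 0x21 = 4fa0be7c
query mem[0x20]=0xa8, mem[0x19]=0x7c, mem[0x27]=0xee, mem[0x0f]=0x90

MEM[0x20,0x19,0x27,0x0f] = a8 7c ee 90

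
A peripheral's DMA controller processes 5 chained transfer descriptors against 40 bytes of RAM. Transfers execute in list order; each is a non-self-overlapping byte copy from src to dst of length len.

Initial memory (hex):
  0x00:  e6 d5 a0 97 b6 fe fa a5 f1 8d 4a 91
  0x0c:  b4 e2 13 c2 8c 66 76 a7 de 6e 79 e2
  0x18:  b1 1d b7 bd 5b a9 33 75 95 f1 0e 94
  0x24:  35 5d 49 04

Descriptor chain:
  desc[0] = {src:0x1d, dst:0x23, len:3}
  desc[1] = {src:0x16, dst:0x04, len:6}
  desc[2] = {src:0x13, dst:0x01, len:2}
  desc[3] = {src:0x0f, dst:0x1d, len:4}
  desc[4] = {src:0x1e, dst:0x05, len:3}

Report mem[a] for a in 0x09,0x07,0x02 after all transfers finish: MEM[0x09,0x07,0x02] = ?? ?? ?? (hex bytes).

MEM[0x09,0x07,0x02] = bd 76 de

  after D0: wrote 3B at 0x23 = a93375
  after D1: wrote 6B at 0x04 = 79e2b11db7bd
  after D2: wrote 2B at 0x01 = a7de
  after D3: wrote 4B at 0x1d = c28c6676
  after D4: wrote 3B at 0x05 = 8c6676
query mem[0x09]=0xbd, mem[0x07]=0x76, mem[0x02]=0xde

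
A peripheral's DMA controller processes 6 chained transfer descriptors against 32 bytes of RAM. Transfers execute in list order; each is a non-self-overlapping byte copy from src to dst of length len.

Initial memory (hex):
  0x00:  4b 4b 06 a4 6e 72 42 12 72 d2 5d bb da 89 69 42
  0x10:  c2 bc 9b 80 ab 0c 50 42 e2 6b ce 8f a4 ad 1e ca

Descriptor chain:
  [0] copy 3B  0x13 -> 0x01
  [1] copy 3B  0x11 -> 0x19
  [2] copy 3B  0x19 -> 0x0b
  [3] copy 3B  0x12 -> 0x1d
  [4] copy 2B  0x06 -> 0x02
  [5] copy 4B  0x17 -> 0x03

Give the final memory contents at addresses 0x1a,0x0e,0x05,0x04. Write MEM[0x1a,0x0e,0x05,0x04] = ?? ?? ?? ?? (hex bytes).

D0: mem[0x01..0x03] <- [80 ab 0c]
D1: mem[0x19..0x1b] <- [bc 9b 80]
D2: mem[0x0b..0x0d] <- [bc 9b 80]
D3: mem[0x1d..0x1f] <- [9b 80 ab]
D4: mem[0x02..0x03] <- [42 12]
D5: mem[0x03..0x06] <- [42 e2 bc 9b]
query mem[0x1a]=0x9b, mem[0x0e]=0x69, mem[0x05]=0xbc, mem[0x04]=0xe2

MEM[0x1a,0x0e,0x05,0x04] = 9b 69 bc e2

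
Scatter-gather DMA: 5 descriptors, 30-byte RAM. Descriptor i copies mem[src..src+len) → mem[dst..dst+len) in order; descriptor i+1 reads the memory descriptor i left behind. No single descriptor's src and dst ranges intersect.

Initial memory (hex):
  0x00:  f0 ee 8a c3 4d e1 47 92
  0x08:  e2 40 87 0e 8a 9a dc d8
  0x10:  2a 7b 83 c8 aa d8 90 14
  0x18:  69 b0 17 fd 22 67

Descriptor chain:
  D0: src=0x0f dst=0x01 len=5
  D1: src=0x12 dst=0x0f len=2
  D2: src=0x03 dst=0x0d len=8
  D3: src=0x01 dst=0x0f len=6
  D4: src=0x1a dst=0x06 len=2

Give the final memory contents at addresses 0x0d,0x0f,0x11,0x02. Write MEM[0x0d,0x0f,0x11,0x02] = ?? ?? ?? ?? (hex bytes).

MEM[0x0d,0x0f,0x11,0x02] = 7b d8 7b 2a

D0: mem[0x01..0x05] <- [d8 2a 7b 83 c8]
D1: mem[0x0f..0x10] <- [83 c8]
D2: mem[0x0d..0x14] <- [7b 83 c8 47 92 e2 40 87]
D3: mem[0x0f..0x14] <- [d8 2a 7b 83 c8 47]
D4: mem[0x06..0x07] <- [17 fd]
query mem[0x0d]=0x7b, mem[0x0f]=0xd8, mem[0x11]=0x7b, mem[0x02]=0x2a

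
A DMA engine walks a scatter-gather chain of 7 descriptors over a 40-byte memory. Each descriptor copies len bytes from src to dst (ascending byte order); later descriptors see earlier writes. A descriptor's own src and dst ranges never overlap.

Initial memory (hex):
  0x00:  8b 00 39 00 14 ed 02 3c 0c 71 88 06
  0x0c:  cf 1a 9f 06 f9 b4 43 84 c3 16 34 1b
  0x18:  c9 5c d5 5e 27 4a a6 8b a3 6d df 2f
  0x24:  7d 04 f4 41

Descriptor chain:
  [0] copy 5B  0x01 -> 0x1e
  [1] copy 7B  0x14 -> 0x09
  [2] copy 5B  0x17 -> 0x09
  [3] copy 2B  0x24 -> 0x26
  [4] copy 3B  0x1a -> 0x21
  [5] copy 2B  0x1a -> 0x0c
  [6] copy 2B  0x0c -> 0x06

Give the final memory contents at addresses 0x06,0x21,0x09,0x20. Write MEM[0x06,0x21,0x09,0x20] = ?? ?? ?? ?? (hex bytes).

[0] 0x01->0x1e len=5 : 00 39 00 14 ed
[1] 0x14->0x09 len=7 : c3 16 34 1b c9 5c d5
[2] 0x17->0x09 len=5 : 1b c9 5c d5 5e
[3] 0x24->0x26 len=2 : 7d 04
[4] 0x1a->0x21 len=3 : d5 5e 27
[5] 0x1a->0x0c len=2 : d5 5e
[6] 0x0c->0x06 len=2 : d5 5e
query mem[0x06]=0xd5, mem[0x21]=0xd5, mem[0x09]=0x1b, mem[0x20]=0x00

MEM[0x06,0x21,0x09,0x20] = d5 d5 1b 00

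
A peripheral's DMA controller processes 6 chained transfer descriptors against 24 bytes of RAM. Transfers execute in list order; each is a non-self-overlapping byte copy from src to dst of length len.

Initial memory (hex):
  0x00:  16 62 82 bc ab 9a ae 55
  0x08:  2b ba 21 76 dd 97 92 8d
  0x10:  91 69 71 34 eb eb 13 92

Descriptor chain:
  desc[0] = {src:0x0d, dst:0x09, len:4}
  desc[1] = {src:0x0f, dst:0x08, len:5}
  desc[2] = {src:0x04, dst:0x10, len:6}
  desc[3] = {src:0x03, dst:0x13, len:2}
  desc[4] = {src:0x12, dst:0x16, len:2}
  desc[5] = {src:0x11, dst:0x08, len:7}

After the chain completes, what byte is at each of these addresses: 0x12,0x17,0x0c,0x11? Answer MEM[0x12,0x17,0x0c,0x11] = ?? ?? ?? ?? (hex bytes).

MEM[0x12,0x17,0x0c,0x11] = ae bc 91 9a

#0 dst[0x09+4] := {0x97,0x92,0x8d,0x91}
#1 dst[0x08+5] := {0x8d,0x91,0x69,0x71,0x34}
#2 dst[0x10+6] := {0xab,0x9a,0xae,0x55,0x8d,0x91}
#3 dst[0x13+2] := {0xbc,0xab}
#4 dst[0x16+2] := {0xae,0xbc}
#5 dst[0x08+7] := {0x9a,0xae,0xbc,0xab,0x91,0xae,0xbc}
query mem[0x12]=0xae, mem[0x17]=0xbc, mem[0x0c]=0x91, mem[0x11]=0x9a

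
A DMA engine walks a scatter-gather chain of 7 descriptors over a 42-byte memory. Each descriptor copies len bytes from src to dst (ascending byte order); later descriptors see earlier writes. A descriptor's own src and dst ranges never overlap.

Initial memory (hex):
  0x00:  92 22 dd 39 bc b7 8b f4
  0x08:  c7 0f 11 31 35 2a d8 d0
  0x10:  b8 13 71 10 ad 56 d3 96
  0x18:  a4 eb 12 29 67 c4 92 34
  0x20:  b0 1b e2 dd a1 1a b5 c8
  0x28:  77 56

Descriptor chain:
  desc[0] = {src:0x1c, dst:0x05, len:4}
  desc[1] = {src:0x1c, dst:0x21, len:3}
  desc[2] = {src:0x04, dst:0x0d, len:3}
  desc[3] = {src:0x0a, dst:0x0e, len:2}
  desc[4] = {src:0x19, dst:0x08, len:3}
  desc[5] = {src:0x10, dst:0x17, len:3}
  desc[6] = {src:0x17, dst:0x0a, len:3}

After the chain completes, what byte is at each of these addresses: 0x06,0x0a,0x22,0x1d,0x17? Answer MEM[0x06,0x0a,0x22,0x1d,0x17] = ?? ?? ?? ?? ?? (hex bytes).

MEM[0x06,0x0a,0x22,0x1d,0x17] = c4 b8 c4 c4 b8

D0: mem[0x05..0x08] <- [67 c4 92 34]
D1: mem[0x21..0x23] <- [67 c4 92]
D2: mem[0x0d..0x0f] <- [bc 67 c4]
D3: mem[0x0e..0x0f] <- [11 31]
D4: mem[0x08..0x0a] <- [eb 12 29]
D5: mem[0x17..0x19] <- [b8 13 71]
D6: mem[0x0a..0x0c] <- [b8 13 71]
query mem[0x06]=0xc4, mem[0x0a]=0xb8, mem[0x22]=0xc4, mem[0x1d]=0xc4, mem[0x17]=0xb8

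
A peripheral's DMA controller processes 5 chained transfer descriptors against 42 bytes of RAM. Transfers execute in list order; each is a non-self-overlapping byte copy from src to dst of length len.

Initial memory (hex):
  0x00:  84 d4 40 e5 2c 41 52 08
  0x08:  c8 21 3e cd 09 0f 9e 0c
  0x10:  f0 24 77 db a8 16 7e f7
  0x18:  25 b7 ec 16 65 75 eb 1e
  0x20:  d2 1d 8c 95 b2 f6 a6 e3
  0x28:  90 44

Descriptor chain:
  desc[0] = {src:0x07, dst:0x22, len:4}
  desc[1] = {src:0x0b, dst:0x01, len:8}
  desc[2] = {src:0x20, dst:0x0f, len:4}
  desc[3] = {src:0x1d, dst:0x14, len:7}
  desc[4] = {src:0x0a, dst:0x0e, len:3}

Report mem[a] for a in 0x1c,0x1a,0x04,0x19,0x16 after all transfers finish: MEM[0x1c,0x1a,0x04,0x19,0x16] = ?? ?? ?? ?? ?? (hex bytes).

MEM[0x1c,0x1a,0x04,0x19,0x16] = 65 c8 9e 08 1e

[0] 0x07->0x22 len=4 : 08 c8 21 3e
[1] 0x0b->0x01 len=8 : cd 09 0f 9e 0c f0 24 77
[2] 0x20->0x0f len=4 : d2 1d 08 c8
[3] 0x1d->0x14 len=7 : 75 eb 1e d2 1d 08 c8
[4] 0x0a->0x0e len=3 : 3e cd 09
query mem[0x1c]=0x65, mem[0x1a]=0xc8, mem[0x04]=0x9e, mem[0x19]=0x08, mem[0x16]=0x1e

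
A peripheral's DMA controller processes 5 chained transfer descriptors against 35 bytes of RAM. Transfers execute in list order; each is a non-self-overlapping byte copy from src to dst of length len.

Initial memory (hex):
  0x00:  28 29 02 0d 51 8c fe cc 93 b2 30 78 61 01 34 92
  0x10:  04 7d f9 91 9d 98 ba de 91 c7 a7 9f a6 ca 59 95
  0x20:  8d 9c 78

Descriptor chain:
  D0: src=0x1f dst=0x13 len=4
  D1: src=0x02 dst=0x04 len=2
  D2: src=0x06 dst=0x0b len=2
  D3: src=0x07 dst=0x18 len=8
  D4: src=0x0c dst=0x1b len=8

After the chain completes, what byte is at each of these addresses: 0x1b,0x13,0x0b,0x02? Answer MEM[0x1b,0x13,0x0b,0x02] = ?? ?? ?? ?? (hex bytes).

MEM[0x1b,0x13,0x0b,0x02] = cc 95 fe 02

  after D0: wrote 4B at 0x13 = 958d9c78
  after D1: wrote 2B at 0x04 = 020d
  after D2: wrote 2B at 0x0b = fecc
  after D3: wrote 8B at 0x18 = cc93b230fecc0134
  after D4: wrote 8B at 0x1b = cc013492047df995
query mem[0x1b]=0xcc, mem[0x13]=0x95, mem[0x0b]=0xfe, mem[0x02]=0x02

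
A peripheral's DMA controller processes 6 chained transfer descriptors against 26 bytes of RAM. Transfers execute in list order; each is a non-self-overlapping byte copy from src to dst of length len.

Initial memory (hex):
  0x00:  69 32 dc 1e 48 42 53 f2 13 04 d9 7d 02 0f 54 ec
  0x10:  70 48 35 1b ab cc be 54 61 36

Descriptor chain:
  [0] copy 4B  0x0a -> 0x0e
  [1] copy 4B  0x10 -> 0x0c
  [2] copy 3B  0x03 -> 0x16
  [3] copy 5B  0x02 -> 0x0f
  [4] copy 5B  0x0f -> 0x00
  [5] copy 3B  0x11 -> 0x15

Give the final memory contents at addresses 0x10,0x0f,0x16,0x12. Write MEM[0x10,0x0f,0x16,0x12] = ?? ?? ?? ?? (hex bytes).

MEM[0x10,0x0f,0x16,0x12] = 1e dc 42 42

  after D0: wrote 4B at 0x0e = d97d020f
  after D1: wrote 4B at 0x0c = 020f351b
  after D2: wrote 3B at 0x16 = 1e4842
  after D3: wrote 5B at 0x0f = dc1e484253
  after D4: wrote 5B at 0x00 = dc1e484253
  after D5: wrote 3B at 0x15 = 484253
query mem[0x10]=0x1e, mem[0x0f]=0xdc, mem[0x16]=0x42, mem[0x12]=0x42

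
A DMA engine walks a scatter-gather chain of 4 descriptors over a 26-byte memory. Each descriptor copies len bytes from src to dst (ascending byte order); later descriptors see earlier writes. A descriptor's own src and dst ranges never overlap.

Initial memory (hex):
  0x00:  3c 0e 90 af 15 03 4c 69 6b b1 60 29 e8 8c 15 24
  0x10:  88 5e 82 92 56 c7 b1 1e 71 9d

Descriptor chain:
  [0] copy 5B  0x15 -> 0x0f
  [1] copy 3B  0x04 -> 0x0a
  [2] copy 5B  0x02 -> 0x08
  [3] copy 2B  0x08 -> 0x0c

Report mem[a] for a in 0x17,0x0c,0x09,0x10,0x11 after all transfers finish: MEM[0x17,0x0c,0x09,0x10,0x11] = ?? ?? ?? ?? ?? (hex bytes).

MEM[0x17,0x0c,0x09,0x10,0x11] = 1e 90 af b1 1e

  after D0: wrote 5B at 0x0f = c7b11e719d
  after D1: wrote 3B at 0x0a = 15034c
  after D2: wrote 5B at 0x08 = 90af15034c
  after D3: wrote 2B at 0x0c = 90af
query mem[0x17]=0x1e, mem[0x0c]=0x90, mem[0x09]=0xaf, mem[0x10]=0xb1, mem[0x11]=0x1e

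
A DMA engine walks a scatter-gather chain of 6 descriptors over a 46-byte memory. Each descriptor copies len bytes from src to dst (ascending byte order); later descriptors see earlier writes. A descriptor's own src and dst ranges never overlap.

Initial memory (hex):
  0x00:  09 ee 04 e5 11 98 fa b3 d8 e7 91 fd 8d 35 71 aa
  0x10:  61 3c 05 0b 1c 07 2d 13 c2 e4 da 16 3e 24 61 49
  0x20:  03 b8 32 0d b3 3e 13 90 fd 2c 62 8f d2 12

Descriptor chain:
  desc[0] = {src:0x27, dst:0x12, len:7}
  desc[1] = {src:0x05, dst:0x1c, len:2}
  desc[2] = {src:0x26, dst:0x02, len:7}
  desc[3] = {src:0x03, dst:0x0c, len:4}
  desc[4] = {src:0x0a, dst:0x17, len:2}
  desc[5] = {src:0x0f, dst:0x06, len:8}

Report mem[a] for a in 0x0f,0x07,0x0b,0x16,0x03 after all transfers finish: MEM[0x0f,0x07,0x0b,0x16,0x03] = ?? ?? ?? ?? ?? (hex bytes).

  after D0: wrote 7B at 0x12 = 90fd2c628fd212
  after D1: wrote 2B at 0x1c = 98fa
  after D2: wrote 7B at 0x02 = 1390fd2c628fd2
  after D3: wrote 4B at 0x0c = 90fd2c62
  after D4: wrote 2B at 0x17 = 91fd
  after D5: wrote 8B at 0x06 = 62613c90fd2c628f
query mem[0x0f]=0x62, mem[0x07]=0x61, mem[0x0b]=0x2c, mem[0x16]=0x8f, mem[0x03]=0x90

MEM[0x0f,0x07,0x0b,0x16,0x03] = 62 61 2c 8f 90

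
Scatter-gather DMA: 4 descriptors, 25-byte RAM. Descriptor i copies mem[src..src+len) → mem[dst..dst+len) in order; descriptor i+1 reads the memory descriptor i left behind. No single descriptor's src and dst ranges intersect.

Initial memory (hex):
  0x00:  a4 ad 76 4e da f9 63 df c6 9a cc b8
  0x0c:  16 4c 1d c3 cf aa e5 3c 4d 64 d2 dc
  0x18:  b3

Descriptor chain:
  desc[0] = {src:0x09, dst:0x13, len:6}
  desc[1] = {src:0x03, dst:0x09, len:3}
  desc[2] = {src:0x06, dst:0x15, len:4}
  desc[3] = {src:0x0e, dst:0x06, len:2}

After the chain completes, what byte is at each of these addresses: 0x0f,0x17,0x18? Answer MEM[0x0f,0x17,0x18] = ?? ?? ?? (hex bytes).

MEM[0x0f,0x17,0x18] = c3 c6 4e

[0] 0x09->0x13 len=6 : 9a cc b8 16 4c 1d
[1] 0x03->0x09 len=3 : 4e da f9
[2] 0x06->0x15 len=4 : 63 df c6 4e
[3] 0x0e->0x06 len=2 : 1d c3
query mem[0x0f]=0xc3, mem[0x17]=0xc6, mem[0x18]=0x4e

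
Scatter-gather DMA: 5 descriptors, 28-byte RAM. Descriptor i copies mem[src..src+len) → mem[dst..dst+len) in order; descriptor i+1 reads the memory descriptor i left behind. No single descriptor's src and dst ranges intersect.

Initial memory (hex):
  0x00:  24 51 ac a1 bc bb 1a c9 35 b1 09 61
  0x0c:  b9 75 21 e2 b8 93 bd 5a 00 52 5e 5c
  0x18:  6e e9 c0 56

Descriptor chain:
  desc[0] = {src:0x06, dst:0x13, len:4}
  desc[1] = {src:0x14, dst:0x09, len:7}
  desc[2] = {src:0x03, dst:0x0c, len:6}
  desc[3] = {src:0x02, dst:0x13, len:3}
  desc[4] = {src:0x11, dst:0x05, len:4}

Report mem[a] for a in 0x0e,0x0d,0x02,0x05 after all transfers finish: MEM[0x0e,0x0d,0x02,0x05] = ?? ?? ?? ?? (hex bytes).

MEM[0x0e,0x0d,0x02,0x05] = bb bc ac 35

D0: mem[0x13..0x16] <- [1a c9 35 b1]
D1: mem[0x09..0x0f] <- [c9 35 b1 5c 6e e9 c0]
D2: mem[0x0c..0x11] <- [a1 bc bb 1a c9 35]
D3: mem[0x13..0x15] <- [ac a1 bc]
D4: mem[0x05..0x08] <- [35 bd ac a1]
query mem[0x0e]=0xbb, mem[0x0d]=0xbc, mem[0x02]=0xac, mem[0x05]=0x35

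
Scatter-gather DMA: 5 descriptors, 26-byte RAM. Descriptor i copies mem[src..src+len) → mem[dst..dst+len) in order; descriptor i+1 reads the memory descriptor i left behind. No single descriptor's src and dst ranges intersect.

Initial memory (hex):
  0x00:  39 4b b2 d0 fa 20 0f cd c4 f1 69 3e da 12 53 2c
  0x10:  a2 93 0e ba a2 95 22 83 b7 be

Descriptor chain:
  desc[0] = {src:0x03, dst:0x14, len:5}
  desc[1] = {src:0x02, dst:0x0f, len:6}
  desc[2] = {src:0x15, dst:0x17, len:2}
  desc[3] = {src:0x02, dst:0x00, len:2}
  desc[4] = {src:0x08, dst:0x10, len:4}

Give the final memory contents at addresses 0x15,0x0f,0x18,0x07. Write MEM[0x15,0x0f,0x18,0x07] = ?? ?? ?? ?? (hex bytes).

[0] 0x03->0x14 len=5 : d0 fa 20 0f cd
[1] 0x02->0x0f len=6 : b2 d0 fa 20 0f cd
[2] 0x15->0x17 len=2 : fa 20
[3] 0x02->0x00 len=2 : b2 d0
[4] 0x08->0x10 len=4 : c4 f1 69 3e
query mem[0x15]=0xfa, mem[0x0f]=0xb2, mem[0x18]=0x20, mem[0x07]=0xcd

MEM[0x15,0x0f,0x18,0x07] = fa b2 20 cd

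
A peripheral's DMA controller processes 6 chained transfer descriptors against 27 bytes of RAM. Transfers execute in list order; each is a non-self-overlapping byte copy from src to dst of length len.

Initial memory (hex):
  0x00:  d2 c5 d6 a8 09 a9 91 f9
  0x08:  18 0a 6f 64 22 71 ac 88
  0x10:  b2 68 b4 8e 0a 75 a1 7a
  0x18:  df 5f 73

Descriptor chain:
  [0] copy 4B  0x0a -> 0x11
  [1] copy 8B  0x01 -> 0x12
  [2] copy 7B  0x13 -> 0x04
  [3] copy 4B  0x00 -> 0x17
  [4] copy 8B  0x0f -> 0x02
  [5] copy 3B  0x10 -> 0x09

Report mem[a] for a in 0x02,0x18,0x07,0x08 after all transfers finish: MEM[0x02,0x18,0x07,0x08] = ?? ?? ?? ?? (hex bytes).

MEM[0x02,0x18,0x07,0x08] = 88 c5 a8 09

D0: mem[0x11..0x14] <- [6f 64 22 71]
D1: mem[0x12..0x19] <- [c5 d6 a8 09 a9 91 f9 18]
D2: mem[0x04..0x0a] <- [d6 a8 09 a9 91 f9 18]
D3: mem[0x17..0x1a] <- [d2 c5 d6 a8]
D4: mem[0x02..0x09] <- [88 b2 6f c5 d6 a8 09 a9]
D5: mem[0x09..0x0b] <- [b2 6f c5]
query mem[0x02]=0x88, mem[0x18]=0xc5, mem[0x07]=0xa8, mem[0x08]=0x09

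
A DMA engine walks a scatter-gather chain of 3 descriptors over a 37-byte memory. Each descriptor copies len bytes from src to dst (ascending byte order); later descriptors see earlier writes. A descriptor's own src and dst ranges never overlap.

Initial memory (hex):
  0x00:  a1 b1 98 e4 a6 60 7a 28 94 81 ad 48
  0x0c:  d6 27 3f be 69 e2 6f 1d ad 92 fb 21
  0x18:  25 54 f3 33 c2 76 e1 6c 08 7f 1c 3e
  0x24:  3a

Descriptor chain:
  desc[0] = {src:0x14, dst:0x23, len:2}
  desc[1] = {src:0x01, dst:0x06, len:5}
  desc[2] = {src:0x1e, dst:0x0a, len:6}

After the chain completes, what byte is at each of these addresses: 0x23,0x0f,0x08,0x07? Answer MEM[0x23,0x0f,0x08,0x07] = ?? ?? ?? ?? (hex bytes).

[0] 0x14->0x23 len=2 : ad 92
[1] 0x01->0x06 len=5 : b1 98 e4 a6 60
[2] 0x1e->0x0a len=6 : e1 6c 08 7f 1c ad
query mem[0x23]=0xad, mem[0x0f]=0xad, mem[0x08]=0xe4, mem[0x07]=0x98

MEM[0x23,0x0f,0x08,0x07] = ad ad e4 98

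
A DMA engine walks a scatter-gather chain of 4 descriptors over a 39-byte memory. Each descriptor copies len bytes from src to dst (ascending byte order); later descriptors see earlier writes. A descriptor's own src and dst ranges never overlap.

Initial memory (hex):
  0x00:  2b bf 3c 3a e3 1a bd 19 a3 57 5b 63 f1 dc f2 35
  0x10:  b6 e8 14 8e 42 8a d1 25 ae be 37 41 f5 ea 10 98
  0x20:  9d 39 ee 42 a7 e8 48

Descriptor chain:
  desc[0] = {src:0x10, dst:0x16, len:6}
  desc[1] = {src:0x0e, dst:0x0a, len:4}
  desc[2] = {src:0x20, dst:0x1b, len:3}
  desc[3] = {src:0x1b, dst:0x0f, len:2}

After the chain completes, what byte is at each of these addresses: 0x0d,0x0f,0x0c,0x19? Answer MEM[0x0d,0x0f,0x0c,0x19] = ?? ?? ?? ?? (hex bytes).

#0 dst[0x16+6] := {0xb6,0xe8,0x14,0x8e,0x42,0x8a}
#1 dst[0x0a+4] := {0xf2,0x35,0xb6,0xe8}
#2 dst[0x1b+3] := {0x9d,0x39,0xee}
#3 dst[0x0f+2] := {0x9d,0x39}
query mem[0x0d]=0xe8, mem[0x0f]=0x9d, mem[0x0c]=0xb6, mem[0x19]=0x8e

MEM[0x0d,0x0f,0x0c,0x19] = e8 9d b6 8e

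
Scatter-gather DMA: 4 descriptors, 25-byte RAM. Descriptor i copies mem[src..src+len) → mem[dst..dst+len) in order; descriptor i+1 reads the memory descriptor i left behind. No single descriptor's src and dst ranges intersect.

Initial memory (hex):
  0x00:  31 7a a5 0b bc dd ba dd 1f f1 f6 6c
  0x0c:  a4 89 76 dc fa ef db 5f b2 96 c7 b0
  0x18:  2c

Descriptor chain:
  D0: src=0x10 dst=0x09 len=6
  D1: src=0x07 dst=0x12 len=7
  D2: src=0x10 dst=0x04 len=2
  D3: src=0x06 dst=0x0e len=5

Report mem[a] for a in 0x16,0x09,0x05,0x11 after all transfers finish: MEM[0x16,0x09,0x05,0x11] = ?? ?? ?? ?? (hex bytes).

D0: mem[0x09..0x0e] <- [fa ef db 5f b2 96]
D1: mem[0x12..0x18] <- [dd 1f fa ef db 5f b2]
D2: mem[0x04..0x05] <- [fa ef]
D3: mem[0x0e..0x12] <- [ba dd 1f fa ef]
query mem[0x16]=0xdb, mem[0x09]=0xfa, mem[0x05]=0xef, mem[0x11]=0xfa

MEM[0x16,0x09,0x05,0x11] = db fa ef fa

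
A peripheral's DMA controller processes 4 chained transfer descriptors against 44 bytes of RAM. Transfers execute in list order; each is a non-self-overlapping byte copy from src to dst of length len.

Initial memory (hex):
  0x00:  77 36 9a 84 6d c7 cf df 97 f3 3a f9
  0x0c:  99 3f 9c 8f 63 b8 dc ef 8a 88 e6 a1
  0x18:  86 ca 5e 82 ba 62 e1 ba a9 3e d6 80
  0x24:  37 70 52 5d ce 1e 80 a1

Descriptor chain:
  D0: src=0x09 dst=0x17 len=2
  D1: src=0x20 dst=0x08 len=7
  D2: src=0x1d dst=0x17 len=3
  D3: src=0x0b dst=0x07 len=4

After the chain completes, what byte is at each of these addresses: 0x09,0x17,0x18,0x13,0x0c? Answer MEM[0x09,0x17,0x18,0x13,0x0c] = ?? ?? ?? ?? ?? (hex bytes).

MEM[0x09,0x17,0x18,0x13,0x0c] = 70 62 e1 ef 37

#0 dst[0x17+2] := {0xf3,0x3a}
#1 dst[0x08+7] := {0xa9,0x3e,0xd6,0x80,0x37,0x70,0x52}
#2 dst[0x17+3] := {0x62,0xe1,0xba}
#3 dst[0x07+4] := {0x80,0x37,0x70,0x52}
query mem[0x09]=0x70, mem[0x17]=0x62, mem[0x18]=0xe1, mem[0x13]=0xef, mem[0x0c]=0x37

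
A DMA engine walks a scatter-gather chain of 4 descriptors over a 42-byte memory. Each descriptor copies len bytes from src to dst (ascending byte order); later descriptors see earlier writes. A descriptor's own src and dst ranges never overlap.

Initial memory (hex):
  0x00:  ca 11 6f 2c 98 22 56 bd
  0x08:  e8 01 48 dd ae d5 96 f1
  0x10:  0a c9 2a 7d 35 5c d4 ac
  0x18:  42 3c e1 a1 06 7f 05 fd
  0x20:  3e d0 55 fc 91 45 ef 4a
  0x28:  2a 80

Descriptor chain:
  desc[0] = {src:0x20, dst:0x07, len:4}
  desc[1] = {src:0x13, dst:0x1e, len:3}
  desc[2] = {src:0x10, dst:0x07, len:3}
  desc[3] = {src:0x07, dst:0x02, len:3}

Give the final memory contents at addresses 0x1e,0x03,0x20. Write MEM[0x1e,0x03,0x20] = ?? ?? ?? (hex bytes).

MEM[0x1e,0x03,0x20] = 7d c9 5c

D0: mem[0x07..0x0a] <- [3e d0 55 fc]
D1: mem[0x1e..0x20] <- [7d 35 5c]
D2: mem[0x07..0x09] <- [0a c9 2a]
D3: mem[0x02..0x04] <- [0a c9 2a]
query mem[0x1e]=0x7d, mem[0x03]=0xc9, mem[0x20]=0x5c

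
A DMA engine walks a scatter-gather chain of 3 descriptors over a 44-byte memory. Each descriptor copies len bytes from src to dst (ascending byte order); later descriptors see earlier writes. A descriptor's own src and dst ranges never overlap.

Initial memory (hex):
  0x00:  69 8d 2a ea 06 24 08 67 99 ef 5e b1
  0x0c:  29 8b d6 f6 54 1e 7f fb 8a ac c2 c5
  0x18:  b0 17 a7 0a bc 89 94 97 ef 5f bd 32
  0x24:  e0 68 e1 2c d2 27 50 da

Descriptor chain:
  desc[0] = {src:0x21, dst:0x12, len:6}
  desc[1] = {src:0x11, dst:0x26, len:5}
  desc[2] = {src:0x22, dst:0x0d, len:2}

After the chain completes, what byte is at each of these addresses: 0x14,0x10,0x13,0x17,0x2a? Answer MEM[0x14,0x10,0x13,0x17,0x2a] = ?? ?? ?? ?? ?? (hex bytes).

MEM[0x14,0x10,0x13,0x17,0x2a] = 32 54 bd e1 e0

  after D0: wrote 6B at 0x12 = 5fbd32e068e1
  after D1: wrote 5B at 0x26 = 1e5fbd32e0
  after D2: wrote 2B at 0x0d = bd32
query mem[0x14]=0x32, mem[0x10]=0x54, mem[0x13]=0xbd, mem[0x17]=0xe1, mem[0x2a]=0xe0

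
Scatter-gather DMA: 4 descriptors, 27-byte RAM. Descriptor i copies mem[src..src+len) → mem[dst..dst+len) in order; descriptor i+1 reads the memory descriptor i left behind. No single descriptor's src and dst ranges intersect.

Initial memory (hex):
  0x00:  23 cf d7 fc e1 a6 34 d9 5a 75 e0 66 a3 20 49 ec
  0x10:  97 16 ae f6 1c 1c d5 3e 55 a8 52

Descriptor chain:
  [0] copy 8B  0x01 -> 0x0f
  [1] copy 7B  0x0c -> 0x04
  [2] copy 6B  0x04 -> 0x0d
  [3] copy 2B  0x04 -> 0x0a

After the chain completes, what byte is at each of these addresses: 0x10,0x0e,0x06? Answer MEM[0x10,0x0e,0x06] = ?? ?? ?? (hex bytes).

MEM[0x10,0x0e,0x06] = cf 20 49

#0 dst[0x0f+8] := {0xcf,0xd7,0xfc,0xe1,0xa6,0x34,0xd9,0x5a}
#1 dst[0x04+7] := {0xa3,0x20,0x49,0xcf,0xd7,0xfc,0xe1}
#2 dst[0x0d+6] := {0xa3,0x20,0x49,0xcf,0xd7,0xfc}
#3 dst[0x0a+2] := {0xa3,0x20}
query mem[0x10]=0xcf, mem[0x0e]=0x20, mem[0x06]=0x49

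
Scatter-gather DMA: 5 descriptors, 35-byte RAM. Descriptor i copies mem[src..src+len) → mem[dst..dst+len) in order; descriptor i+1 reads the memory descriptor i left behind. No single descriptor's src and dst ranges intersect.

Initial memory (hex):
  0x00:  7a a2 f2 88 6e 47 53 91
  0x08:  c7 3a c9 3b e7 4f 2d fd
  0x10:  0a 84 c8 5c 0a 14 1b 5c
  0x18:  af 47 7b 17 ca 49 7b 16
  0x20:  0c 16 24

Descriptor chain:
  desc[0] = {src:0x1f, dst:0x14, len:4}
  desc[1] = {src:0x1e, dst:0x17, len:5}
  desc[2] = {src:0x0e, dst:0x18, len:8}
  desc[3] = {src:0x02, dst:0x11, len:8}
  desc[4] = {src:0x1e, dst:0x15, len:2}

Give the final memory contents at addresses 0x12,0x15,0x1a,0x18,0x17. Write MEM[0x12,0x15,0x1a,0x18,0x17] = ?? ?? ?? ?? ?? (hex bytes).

MEM[0x12,0x15,0x1a,0x18,0x17] = 88 16 0a 3a c7

[0] 0x1f->0x14 len=4 : 16 0c 16 24
[1] 0x1e->0x17 len=5 : 7b 16 0c 16 24
[2] 0x0e->0x18 len=8 : 2d fd 0a 84 c8 5c 16 0c
[3] 0x02->0x11 len=8 : f2 88 6e 47 53 91 c7 3a
[4] 0x1e->0x15 len=2 : 16 0c
query mem[0x12]=0x88, mem[0x15]=0x16, mem[0x1a]=0x0a, mem[0x18]=0x3a, mem[0x17]=0xc7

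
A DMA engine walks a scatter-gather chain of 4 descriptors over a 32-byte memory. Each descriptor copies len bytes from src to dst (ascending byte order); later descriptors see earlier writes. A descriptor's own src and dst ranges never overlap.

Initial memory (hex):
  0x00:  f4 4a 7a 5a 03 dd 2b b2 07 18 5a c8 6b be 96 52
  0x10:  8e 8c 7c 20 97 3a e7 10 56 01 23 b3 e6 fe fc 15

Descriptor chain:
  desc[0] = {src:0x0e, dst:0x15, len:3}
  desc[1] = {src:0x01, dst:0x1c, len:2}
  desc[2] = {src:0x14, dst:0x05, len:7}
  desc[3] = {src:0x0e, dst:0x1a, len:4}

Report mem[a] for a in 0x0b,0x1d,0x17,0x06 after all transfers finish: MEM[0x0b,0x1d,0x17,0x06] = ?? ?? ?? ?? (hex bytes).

#0 dst[0x15+3] := {0x96,0x52,0x8e}
#1 dst[0x1c+2] := {0x4a,0x7a}
#2 dst[0x05+7] := {0x97,0x96,0x52,0x8e,0x56,0x01,0x23}
#3 dst[0x1a+4] := {0x96,0x52,0x8e,0x8c}
query mem[0x0b]=0x23, mem[0x1d]=0x8c, mem[0x17]=0x8e, mem[0x06]=0x96

MEM[0x0b,0x1d,0x17,0x06] = 23 8c 8e 96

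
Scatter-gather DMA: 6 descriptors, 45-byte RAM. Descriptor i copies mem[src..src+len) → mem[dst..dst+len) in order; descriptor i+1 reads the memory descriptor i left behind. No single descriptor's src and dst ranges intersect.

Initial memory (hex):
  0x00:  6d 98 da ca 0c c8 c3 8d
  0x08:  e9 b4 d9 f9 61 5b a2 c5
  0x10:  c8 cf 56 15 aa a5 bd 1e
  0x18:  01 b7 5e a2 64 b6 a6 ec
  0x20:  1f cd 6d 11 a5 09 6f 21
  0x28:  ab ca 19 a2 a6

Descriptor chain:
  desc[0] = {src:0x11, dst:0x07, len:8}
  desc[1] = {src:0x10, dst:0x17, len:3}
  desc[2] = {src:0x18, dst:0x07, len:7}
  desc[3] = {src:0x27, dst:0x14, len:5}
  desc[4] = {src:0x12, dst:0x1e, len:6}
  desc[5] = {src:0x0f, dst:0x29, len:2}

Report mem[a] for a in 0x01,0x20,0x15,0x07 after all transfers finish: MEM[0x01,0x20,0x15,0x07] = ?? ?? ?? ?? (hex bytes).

MEM[0x01,0x20,0x15,0x07] = 98 21 ab cf

#0 dst[0x07+8] := {0xcf,0x56,0x15,0xaa,0xa5,0xbd,0x1e,0x01}
#1 dst[0x17+3] := {0xc8,0xcf,0x56}
#2 dst[0x07+7] := {0xcf,0x56,0x5e,0xa2,0x64,0xb6,0xa6}
#3 dst[0x14+5] := {0x21,0xab,0xca,0x19,0xa2}
#4 dst[0x1e+6] := {0x56,0x15,0x21,0xab,0xca,0x19}
#5 dst[0x29+2] := {0xc5,0xc8}
query mem[0x01]=0x98, mem[0x20]=0x21, mem[0x15]=0xab, mem[0x07]=0xcf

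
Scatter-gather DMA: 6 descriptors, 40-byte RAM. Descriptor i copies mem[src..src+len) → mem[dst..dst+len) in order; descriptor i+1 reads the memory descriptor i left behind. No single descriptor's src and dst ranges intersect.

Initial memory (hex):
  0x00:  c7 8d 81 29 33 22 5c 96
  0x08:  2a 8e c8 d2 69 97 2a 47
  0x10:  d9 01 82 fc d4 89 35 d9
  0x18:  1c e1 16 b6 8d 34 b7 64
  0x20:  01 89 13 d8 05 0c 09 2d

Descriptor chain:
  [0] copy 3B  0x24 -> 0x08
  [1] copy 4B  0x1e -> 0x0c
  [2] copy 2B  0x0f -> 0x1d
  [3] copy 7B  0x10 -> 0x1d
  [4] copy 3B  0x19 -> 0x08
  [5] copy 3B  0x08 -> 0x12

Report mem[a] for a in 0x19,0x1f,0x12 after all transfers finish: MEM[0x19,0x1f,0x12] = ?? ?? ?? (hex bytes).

D0: mem[0x08..0x0a] <- [05 0c 09]
D1: mem[0x0c..0x0f] <- [b7 64 01 89]
D2: mem[0x1d..0x1e] <- [89 d9]
D3: mem[0x1d..0x23] <- [d9 01 82 fc d4 89 35]
D4: mem[0x08..0x0a] <- [e1 16 b6]
D5: mem[0x12..0x14] <- [e1 16 b6]
query mem[0x19]=0xe1, mem[0x1f]=0x82, mem[0x12]=0xe1

MEM[0x19,0x1f,0x12] = e1 82 e1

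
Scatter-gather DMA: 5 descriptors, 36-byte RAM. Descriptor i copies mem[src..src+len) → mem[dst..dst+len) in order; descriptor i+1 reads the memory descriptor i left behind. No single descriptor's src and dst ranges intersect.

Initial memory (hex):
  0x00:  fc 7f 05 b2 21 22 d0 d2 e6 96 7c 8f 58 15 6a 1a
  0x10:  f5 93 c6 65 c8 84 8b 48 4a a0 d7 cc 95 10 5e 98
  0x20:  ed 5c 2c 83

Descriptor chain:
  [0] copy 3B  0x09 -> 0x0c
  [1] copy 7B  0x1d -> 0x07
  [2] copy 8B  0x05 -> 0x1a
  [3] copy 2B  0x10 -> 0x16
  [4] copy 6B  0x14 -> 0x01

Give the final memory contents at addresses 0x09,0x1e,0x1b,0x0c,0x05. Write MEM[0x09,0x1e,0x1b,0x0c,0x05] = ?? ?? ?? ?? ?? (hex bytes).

D0: mem[0x0c..0x0e] <- [96 7c 8f]
D1: mem[0x07..0x0d] <- [10 5e 98 ed 5c 2c 83]
D2: mem[0x1a..0x21] <- [22 d0 10 5e 98 ed 5c 2c]
D3: mem[0x16..0x17] <- [f5 93]
D4: mem[0x01..0x06] <- [c8 84 f5 93 4a a0]
query mem[0x09]=0x98, mem[0x1e]=0x98, mem[0x1b]=0xd0, mem[0x0c]=0x2c, mem[0x05]=0x4a

MEM[0x09,0x1e,0x1b,0x0c,0x05] = 98 98 d0 2c 4a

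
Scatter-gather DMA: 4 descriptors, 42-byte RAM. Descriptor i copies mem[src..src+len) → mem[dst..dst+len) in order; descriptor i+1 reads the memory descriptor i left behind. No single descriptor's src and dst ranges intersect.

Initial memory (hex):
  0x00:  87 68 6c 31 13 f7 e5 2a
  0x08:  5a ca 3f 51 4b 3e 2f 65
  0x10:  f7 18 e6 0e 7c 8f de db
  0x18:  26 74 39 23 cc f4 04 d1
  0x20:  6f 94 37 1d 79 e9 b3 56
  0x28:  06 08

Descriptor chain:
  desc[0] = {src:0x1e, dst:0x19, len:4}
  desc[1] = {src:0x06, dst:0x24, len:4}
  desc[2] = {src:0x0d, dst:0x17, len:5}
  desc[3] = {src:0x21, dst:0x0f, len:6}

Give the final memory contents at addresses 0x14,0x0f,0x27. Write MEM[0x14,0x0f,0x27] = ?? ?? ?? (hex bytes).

MEM[0x14,0x0f,0x27] = 5a 94 ca

  after D0: wrote 4B at 0x19 = 04d16f94
  after D1: wrote 4B at 0x24 = e52a5aca
  after D2: wrote 5B at 0x17 = 3e2f65f718
  after D3: wrote 6B at 0x0f = 94371de52a5a
query mem[0x14]=0x5a, mem[0x0f]=0x94, mem[0x27]=0xca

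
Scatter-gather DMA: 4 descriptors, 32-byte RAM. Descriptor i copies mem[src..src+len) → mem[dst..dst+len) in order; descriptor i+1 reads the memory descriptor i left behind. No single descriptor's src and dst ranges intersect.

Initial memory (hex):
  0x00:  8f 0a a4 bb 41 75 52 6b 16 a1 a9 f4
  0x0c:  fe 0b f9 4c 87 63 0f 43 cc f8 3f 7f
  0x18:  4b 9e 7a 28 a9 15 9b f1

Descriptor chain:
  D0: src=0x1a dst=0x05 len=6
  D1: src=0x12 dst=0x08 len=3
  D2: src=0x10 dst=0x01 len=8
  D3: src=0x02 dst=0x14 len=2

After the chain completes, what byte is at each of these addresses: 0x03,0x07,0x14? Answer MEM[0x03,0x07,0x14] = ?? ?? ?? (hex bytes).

[0] 0x1a->0x05 len=6 : 7a 28 a9 15 9b f1
[1] 0x12->0x08 len=3 : 0f 43 cc
[2] 0x10->0x01 len=8 : 87 63 0f 43 cc f8 3f 7f
[3] 0x02->0x14 len=2 : 63 0f
query mem[0x03]=0x0f, mem[0x07]=0x3f, mem[0x14]=0x63

MEM[0x03,0x07,0x14] = 0f 3f 63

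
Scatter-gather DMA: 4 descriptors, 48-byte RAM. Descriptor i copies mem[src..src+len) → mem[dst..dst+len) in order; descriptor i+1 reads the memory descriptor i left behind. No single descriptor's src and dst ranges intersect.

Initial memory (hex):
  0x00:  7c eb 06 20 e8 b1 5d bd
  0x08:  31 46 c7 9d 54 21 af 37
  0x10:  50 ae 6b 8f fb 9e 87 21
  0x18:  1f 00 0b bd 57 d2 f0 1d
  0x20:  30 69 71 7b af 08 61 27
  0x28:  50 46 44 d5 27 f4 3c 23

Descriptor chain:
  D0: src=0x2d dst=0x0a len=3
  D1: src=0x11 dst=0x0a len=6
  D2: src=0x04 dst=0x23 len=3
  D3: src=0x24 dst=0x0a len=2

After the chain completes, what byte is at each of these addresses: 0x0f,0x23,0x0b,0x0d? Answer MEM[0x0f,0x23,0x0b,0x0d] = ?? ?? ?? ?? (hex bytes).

  after D0: wrote 3B at 0x0a = f43c23
  after D1: wrote 6B at 0x0a = ae6b8ffb9e87
  after D2: wrote 3B at 0x23 = e8b15d
  after D3: wrote 2B at 0x0a = b15d
query mem[0x0f]=0x87, mem[0x23]=0xe8, mem[0x0b]=0x5d, mem[0x0d]=0xfb

MEM[0x0f,0x23,0x0b,0x0d] = 87 e8 5d fb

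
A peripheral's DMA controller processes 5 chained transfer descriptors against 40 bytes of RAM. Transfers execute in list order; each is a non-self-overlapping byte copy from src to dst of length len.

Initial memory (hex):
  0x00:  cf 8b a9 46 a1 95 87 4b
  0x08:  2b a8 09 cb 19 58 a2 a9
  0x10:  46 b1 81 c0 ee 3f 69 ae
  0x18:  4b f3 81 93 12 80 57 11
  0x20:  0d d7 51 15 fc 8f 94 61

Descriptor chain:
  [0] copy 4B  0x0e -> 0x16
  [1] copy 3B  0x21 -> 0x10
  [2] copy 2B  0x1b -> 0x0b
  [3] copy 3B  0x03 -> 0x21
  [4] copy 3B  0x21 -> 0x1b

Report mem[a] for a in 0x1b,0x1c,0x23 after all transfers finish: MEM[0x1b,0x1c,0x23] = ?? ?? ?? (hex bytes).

MEM[0x1b,0x1c,0x23] = 46 a1 95

D0: mem[0x16..0x19] <- [a2 a9 46 b1]
D1: mem[0x10..0x12] <- [d7 51 15]
D2: mem[0x0b..0x0c] <- [93 12]
D3: mem[0x21..0x23] <- [46 a1 95]
D4: mem[0x1b..0x1d] <- [46 a1 95]
query mem[0x1b]=0x46, mem[0x1c]=0xa1, mem[0x23]=0x95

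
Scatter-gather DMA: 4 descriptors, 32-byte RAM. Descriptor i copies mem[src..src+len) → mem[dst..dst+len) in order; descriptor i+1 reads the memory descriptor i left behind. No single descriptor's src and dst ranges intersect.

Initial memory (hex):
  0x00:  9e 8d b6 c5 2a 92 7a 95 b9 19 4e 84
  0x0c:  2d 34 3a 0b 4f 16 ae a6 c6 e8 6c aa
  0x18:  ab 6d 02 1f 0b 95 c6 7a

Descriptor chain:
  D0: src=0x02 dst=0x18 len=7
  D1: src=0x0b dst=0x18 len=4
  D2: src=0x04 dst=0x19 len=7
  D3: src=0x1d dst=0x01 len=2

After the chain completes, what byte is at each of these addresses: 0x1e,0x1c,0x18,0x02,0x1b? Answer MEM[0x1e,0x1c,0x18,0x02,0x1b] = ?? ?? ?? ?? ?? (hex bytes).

MEM[0x1e,0x1c,0x18,0x02,0x1b] = 19 95 84 19 7a

  after D0: wrote 7B at 0x18 = b6c52a927a95b9
  after D1: wrote 4B at 0x18 = 842d343a
  after D2: wrote 7B at 0x19 = 2a927a95b9194e
  after D3: wrote 2B at 0x01 = b919
query mem[0x1e]=0x19, mem[0x1c]=0x95, mem[0x18]=0x84, mem[0x02]=0x19, mem[0x1b]=0x7a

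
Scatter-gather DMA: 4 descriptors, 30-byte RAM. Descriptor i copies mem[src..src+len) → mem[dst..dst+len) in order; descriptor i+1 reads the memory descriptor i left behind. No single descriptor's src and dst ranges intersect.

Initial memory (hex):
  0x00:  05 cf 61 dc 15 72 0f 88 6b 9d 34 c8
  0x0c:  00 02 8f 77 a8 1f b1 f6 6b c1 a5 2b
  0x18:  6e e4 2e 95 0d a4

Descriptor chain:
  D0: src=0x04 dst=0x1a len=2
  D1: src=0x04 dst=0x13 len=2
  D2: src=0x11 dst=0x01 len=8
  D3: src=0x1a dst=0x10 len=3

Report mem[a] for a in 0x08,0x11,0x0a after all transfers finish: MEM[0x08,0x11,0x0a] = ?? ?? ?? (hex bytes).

D0: mem[0x1a..0x1b] <- [15 72]
D1: mem[0x13..0x14] <- [15 72]
D2: mem[0x01..0x08] <- [1f b1 15 72 c1 a5 2b 6e]
D3: mem[0x10..0x12] <- [15 72 0d]
query mem[0x08]=0x6e, mem[0x11]=0x72, mem[0x0a]=0x34

MEM[0x08,0x11,0x0a] = 6e 72 34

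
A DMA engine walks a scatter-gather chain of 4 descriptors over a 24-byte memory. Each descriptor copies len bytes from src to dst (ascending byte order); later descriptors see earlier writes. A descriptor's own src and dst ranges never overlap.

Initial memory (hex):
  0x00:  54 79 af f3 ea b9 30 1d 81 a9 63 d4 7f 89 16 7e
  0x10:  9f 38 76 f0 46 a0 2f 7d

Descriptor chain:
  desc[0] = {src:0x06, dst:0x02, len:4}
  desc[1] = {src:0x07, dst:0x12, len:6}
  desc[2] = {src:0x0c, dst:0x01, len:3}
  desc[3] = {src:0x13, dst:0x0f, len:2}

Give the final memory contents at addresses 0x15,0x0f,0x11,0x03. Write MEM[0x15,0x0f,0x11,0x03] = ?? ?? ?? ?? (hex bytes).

  after D0: wrote 4B at 0x02 = 301d81a9
  after D1: wrote 6B at 0x12 = 1d81a963d47f
  after D2: wrote 3B at 0x01 = 7f8916
  after D3: wrote 2B at 0x0f = 81a9
query mem[0x15]=0x63, mem[0x0f]=0x81, mem[0x11]=0x38, mem[0x03]=0x16

MEM[0x15,0x0f,0x11,0x03] = 63 81 38 16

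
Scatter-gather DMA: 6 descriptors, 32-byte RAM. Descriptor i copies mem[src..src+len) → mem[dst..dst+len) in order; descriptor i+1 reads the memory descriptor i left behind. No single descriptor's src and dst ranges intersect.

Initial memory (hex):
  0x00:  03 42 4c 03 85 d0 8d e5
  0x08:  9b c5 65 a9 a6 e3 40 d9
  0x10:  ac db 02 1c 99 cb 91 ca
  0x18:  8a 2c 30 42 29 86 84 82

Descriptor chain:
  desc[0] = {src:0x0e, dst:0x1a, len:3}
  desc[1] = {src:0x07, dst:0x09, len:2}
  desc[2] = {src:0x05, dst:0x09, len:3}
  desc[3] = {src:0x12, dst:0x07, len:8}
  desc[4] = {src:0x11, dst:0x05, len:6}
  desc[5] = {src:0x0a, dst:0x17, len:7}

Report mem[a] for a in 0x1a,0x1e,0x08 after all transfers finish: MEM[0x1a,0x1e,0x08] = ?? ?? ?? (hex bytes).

D0: mem[0x1a..0x1c] <- [40 d9 ac]
D1: mem[0x09..0x0a] <- [e5 9b]
D2: mem[0x09..0x0b] <- [d0 8d e5]
D3: mem[0x07..0x0e] <- [02 1c 99 cb 91 ca 8a 2c]
D4: mem[0x05..0x0a] <- [db 02 1c 99 cb 91]
D5: mem[0x17..0x1d] <- [91 91 ca 8a 2c d9 ac]
query mem[0x1a]=0x8a, mem[0x1e]=0x84, mem[0x08]=0x99

MEM[0x1a,0x1e,0x08] = 8a 84 99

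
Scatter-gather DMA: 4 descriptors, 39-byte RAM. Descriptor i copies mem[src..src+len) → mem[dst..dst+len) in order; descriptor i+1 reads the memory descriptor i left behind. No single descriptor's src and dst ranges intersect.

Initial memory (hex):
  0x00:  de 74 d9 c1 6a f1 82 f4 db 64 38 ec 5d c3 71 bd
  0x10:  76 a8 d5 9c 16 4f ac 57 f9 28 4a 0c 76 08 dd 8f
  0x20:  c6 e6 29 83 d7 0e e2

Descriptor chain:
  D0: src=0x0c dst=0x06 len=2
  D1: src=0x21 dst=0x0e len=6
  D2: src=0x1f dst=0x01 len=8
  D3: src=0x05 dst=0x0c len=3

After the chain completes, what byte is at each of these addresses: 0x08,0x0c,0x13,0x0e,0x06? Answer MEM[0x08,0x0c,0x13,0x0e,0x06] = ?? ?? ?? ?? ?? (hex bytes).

#0 dst[0x06+2] := {0x5d,0xc3}
#1 dst[0x0e+6] := {0xe6,0x29,0x83,0xd7,0x0e,0xe2}
#2 dst[0x01+8] := {0x8f,0xc6,0xe6,0x29,0x83,0xd7,0x0e,0xe2}
#3 dst[0x0c+3] := {0x83,0xd7,0x0e}
query mem[0x08]=0xe2, mem[0x0c]=0x83, mem[0x13]=0xe2, mem[0x0e]=0x0e, mem[0x06]=0xd7

MEM[0x08,0x0c,0x13,0x0e,0x06] = e2 83 e2 0e d7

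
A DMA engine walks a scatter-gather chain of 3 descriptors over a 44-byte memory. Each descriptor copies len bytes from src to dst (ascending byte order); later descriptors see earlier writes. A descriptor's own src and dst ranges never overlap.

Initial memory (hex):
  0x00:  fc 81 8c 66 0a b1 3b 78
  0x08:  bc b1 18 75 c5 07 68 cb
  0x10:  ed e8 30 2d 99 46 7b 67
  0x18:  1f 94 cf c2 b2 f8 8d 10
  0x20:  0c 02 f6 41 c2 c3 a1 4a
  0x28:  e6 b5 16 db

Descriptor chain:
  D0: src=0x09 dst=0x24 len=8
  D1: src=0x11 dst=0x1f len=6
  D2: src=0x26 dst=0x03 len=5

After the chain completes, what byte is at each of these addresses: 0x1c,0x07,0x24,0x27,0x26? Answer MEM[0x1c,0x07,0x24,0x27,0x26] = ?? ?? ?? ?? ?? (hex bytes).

[0] 0x09->0x24 len=8 : b1 18 75 c5 07 68 cb ed
[1] 0x11->0x1f len=6 : e8 30 2d 99 46 7b
[2] 0x26->0x03 len=5 : 75 c5 07 68 cb
query mem[0x1c]=0xb2, mem[0x07]=0xcb, mem[0x24]=0x7b, mem[0x27]=0xc5, mem[0x26]=0x75

MEM[0x1c,0x07,0x24,0x27,0x26] = b2 cb 7b c5 75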